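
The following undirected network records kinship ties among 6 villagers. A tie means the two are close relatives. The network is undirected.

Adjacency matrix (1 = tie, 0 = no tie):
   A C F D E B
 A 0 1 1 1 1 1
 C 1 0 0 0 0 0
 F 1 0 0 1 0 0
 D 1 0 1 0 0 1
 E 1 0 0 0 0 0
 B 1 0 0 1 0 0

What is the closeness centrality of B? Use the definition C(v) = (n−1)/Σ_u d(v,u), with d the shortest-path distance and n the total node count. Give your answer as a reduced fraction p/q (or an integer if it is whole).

Distances from B: A:1, C:2, D:1, E:2, F:2. Sum = 8.
n = 6, so closeness = 5/8.

5/8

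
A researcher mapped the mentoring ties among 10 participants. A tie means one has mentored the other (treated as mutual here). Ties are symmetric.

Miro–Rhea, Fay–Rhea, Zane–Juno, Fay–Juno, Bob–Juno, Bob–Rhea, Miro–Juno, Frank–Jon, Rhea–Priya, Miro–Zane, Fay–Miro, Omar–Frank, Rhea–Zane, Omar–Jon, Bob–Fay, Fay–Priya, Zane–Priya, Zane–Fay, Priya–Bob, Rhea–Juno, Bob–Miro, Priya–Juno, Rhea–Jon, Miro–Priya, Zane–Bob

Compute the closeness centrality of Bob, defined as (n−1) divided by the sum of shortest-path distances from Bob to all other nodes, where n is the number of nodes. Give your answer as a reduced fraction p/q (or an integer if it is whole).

Distances from Bob: Fay:1, Frank:3, Jon:2, Juno:1, Miro:1, Omar:3, Priya:1, Rhea:1, Zane:1. Sum = 14.
n = 10, so closeness = 9/14.

9/14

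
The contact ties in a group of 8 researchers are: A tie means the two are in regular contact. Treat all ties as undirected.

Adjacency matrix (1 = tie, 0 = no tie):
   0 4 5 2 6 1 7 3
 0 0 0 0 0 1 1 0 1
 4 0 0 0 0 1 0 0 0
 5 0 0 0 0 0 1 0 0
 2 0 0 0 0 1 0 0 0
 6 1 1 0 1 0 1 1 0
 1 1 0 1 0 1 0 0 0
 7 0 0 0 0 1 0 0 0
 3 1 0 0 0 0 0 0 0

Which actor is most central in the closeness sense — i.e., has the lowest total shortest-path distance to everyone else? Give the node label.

Farness (sum of distances to all others) for each node — 0:11, 1:11, 2:15, 3:17, 4:15, 5:17, 6:9, 7:15.
The smallest farness is 9, for 6, so 6 has the highest closeness.

6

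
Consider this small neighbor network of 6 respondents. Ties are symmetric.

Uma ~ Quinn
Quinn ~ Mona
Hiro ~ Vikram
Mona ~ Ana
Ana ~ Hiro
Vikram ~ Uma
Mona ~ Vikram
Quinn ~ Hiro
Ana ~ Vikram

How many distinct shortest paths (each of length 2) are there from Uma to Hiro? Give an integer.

The shortest distance is 2. The length-2 paths are: Uma–Quinn–Hiro; Uma–Vikram–Hiro.
That gives 2 distinct shortest paths.

2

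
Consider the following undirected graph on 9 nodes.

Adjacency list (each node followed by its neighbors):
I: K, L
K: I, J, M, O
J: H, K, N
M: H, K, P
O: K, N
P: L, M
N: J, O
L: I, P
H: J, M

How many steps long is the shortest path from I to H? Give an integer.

One shortest route is I – K – M – H, which uses 3 edges, and at distance 2 from I we only reach {J, M, O, P}, which does not include H. So d(I,H) = 3.

3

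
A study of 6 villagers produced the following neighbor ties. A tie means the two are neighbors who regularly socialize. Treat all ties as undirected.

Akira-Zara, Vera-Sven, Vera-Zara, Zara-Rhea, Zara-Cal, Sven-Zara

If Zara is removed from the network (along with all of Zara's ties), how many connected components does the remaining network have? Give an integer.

4

Without Zara, the remaining ties split the others into: {Cal}; {Sven, Vera}; {Akira}; {Rhea}.
That's 4 separate components.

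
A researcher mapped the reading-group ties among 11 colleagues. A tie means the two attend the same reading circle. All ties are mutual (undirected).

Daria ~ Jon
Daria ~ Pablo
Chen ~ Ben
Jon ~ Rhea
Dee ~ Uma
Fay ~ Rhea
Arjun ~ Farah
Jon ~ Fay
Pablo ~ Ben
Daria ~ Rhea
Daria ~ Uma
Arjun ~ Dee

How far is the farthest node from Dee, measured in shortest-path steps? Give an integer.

5

Distances from Dee: Arjun:1, Ben:4, Chen:5, Daria:2, Farah:2, Fay:4, Jon:3, Pablo:3, Rhea:3, Uma:1.
The largest is 5 (to Chen), so the eccentricity of Dee is 5.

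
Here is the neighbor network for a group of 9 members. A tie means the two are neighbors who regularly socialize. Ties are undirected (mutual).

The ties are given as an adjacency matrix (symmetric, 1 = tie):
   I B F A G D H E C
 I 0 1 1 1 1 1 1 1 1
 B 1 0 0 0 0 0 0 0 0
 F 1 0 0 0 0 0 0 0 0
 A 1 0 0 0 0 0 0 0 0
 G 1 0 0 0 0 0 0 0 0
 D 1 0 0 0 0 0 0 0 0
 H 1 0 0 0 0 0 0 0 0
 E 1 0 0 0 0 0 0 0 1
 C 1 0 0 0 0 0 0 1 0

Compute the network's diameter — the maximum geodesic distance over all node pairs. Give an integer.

2

Eccentricity of each node (its greatest distance to any other): A:2, B:2, C:2, D:2, E:2, F:2, G:2, H:2, I:1.
The maximum eccentricity is 2, realized for instance by the pair B–F via B – I – F. So the diameter is 2.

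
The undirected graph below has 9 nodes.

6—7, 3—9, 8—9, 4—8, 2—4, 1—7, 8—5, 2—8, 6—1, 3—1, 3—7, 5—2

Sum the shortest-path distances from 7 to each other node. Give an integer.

Distances from 7: 1:1, 2:4, 3:1, 4:4, 5:4, 6:1, 8:3, 9:2.
Sum = 1 + 4 + 1 + 4 + 4 + 1 + 3 + 2 = 20.

20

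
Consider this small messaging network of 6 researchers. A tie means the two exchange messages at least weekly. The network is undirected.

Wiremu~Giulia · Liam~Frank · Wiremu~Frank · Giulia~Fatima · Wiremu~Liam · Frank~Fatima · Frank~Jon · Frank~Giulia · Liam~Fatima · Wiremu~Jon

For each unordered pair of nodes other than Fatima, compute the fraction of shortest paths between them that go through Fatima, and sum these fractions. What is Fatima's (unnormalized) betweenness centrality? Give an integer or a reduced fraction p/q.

Pairs whose geodesics pass through Fatima — Liam–Giulia: 1/3.
All other pairs contribute 0.
Summing the contributions gives betweenness(Fatima) = 1/3.

1/3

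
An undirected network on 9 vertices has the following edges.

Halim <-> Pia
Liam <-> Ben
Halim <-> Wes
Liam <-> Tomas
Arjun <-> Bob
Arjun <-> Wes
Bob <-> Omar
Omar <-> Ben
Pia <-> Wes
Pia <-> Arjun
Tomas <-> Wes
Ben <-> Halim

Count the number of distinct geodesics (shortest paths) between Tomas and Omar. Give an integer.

The shortest distance is 3, and the only length-3 path is Tomas–Liam–Ben–Omar. So there is exactly 1 shortest path.

1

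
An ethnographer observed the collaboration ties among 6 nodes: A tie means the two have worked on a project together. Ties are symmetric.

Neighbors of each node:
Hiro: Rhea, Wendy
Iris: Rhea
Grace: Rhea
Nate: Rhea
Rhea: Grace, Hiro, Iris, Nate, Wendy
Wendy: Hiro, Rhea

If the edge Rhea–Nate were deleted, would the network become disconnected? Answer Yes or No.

Without the Rhea–Nate edge there is no alternate route between Rhea and Nate, so the network disconnects. It is a bridge.

Yes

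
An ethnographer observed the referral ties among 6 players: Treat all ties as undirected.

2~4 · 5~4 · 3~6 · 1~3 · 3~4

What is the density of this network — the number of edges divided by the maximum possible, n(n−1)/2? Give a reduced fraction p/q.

There are 5 edges and 6 nodes, so the maximum possible is C(6,2) = 15.
Density = 5/15 = 1/3.

1/3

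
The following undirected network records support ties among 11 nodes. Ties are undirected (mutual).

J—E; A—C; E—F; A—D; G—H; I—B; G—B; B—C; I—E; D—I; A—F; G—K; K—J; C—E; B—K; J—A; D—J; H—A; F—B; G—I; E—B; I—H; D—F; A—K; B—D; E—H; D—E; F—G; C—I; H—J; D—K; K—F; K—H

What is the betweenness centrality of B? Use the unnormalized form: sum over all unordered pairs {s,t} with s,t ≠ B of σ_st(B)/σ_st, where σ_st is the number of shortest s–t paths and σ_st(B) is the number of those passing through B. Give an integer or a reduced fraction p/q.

Pairs whose geodesics pass through B — I–K: 1/4; I–F: 1/4; E–G: 1/4; E–K: 1/5; D–C: 1/4; D–G: 1/4; C–G: 1/2; C–K: 1/2; C–F: 1/3.
All other pairs contribute 0.
Summing the contributions gives betweenness(B) = 167/60.

167/60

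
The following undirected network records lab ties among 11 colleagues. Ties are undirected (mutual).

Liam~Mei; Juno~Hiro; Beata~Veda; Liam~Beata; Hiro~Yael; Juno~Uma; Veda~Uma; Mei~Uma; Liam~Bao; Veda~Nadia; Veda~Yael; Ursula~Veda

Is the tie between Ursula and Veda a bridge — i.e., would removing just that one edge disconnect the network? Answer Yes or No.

Yes

Without the Ursula–Veda edge there is no alternate route between Ursula and Veda, so the network disconnects. It is a bridge.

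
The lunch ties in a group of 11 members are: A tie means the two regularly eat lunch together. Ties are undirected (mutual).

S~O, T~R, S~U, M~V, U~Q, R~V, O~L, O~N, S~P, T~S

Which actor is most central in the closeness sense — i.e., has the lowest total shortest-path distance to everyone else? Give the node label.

Farness (sum of distances to all others) for each node — L:33, M:43, N:33, O:24, P:28, Q:35, R:27, S:19, T:22, U:26, V:34.
The smallest farness is 19, for S, so S has the highest closeness.

S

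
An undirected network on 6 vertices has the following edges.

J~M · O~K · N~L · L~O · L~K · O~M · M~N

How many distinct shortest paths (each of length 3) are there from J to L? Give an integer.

2

The shortest distance is 3. The length-3 paths are: J–M–O–L; J–M–N–L.
That gives 2 distinct shortest paths.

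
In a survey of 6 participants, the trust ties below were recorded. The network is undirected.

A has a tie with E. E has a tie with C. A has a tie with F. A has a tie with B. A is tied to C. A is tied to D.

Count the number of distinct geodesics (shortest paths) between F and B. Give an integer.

The shortest distance is 2, and the only length-2 path is F–A–B. So there is exactly 1 shortest path.

1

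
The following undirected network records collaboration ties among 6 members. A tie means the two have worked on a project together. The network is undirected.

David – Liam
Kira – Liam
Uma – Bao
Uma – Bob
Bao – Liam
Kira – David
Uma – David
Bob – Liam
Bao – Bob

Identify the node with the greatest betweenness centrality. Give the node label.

Unnormalized betweenness of each node: Bao:1/3, Bob:1/3, David:4/3, Kira:0, Liam:3, Uma:1.
Liam has the largest value, 3, making it the main broker — the node through which the most shortest paths run.

Liam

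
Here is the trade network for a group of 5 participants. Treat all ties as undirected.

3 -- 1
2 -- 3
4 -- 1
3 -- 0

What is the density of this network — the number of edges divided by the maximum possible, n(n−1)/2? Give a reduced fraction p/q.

2/5

There are 4 edges and 5 nodes, so the maximum possible is C(5,2) = 10.
Density = 4/10 = 2/5.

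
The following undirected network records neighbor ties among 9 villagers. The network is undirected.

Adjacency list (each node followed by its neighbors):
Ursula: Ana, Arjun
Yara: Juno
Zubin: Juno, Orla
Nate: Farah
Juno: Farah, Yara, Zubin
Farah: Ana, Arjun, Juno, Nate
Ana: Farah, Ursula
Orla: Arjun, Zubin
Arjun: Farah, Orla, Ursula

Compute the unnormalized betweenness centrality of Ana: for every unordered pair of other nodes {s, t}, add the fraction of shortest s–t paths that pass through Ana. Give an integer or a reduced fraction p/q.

Pairs whose geodesics pass through Ana — Ursula–Farah: 1/2; Ursula–Juno: 1/2; Ursula–Yara: 1/2; Ursula–Nate: 1/2.
All other pairs contribute 0.
Summing the contributions gives betweenness(Ana) = 2.

2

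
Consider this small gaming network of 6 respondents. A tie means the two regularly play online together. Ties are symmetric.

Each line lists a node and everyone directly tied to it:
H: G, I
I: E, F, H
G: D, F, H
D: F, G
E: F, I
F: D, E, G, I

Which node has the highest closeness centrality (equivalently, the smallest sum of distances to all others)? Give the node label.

Farness (sum of distances to all others) for each node — D:8, E:8, F:6, G:7, H:8, I:7.
The smallest farness is 6, for F, so F has the highest closeness.

F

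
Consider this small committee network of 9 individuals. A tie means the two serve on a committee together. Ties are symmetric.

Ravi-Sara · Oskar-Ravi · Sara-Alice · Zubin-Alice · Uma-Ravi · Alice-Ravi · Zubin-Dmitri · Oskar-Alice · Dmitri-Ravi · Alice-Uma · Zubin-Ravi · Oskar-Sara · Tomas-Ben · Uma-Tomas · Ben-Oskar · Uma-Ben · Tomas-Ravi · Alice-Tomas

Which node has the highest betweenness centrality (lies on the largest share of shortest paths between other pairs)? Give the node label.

Unnormalized betweenness of each node: Alice:25/6, Ben:2/3, Dmitri:0, Oskar:7/3, Ravi:29/3, Sara:0, Tomas:4/3, Uma:4/3, Zubin:1/2.
Ravi has the largest value, 29/3, making it the main broker — the node through which the most shortest paths run.

Ravi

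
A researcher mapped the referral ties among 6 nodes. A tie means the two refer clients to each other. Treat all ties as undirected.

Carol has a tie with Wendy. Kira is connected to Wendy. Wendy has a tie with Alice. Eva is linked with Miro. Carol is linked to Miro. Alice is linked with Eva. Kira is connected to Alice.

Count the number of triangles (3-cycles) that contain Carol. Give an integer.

0

Carol's neighbors are Miro and Wendy, but none of them are tied to each other, so no triangle contains Carol.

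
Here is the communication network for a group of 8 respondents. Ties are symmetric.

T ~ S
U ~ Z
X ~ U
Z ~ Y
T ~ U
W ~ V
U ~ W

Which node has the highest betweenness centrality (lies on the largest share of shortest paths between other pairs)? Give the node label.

Unnormalized betweenness of each node: S:0, T:6, U:18, V:0, W:6, X:0, Y:0, Z:6.
U has the largest value, 18, making it the main broker — the node through which the most shortest paths run.

U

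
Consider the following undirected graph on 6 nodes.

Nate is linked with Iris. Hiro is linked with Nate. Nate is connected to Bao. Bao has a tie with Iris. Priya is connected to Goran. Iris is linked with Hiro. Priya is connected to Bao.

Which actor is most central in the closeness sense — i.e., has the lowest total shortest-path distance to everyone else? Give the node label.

Farness (sum of distances to all others) for each node — Bao:7, Goran:13, Hiro:11, Iris:8, Nate:8, Priya:9.
The smallest farness is 7, for Bao, so Bao has the highest closeness.

Bao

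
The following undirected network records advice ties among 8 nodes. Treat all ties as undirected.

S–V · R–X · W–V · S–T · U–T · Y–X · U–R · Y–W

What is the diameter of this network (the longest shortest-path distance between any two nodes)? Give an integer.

Eccentricity of each node (its greatest distance to any other): R:4, S:4, T:4, U:4, V:4, W:4, X:4, Y:4.
The maximum eccentricity is 4, realized for instance by the pair U–W via U – R – X – Y – W. So the diameter is 4.

4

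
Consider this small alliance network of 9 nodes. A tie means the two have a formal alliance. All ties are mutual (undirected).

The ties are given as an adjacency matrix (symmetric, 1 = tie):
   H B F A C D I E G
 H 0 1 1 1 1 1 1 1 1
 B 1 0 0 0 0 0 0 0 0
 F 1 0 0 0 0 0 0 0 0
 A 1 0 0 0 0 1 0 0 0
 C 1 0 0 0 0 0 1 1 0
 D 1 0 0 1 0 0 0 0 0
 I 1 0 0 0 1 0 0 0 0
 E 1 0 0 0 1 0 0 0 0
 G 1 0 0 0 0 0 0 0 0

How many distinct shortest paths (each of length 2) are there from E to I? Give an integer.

The shortest distance is 2. The length-2 paths are: E–H–I; E–C–I.
That gives 2 distinct shortest paths.

2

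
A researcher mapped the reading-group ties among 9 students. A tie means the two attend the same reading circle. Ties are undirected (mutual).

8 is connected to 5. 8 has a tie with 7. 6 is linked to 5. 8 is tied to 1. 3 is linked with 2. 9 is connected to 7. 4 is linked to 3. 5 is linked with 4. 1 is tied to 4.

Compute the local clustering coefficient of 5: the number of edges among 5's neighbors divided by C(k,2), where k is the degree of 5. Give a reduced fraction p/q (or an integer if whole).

0

5's neighbors: 4, 6, and 8 (k = 3).
Possible neighbor pairs: C(3,2) = 3. Edges among them: none → e = 0.
Clustering(5) = 0/3 = 0.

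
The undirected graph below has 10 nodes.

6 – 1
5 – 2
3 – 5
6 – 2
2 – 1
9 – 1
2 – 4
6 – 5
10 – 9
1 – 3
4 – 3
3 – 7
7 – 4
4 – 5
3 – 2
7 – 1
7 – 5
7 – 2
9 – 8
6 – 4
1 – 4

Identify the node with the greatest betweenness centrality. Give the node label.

Unnormalized betweenness of each node: 1:37/2, 2:13/10, 3:4/5, 4:13/10, 5:1/2, 6:4/5, 7:4/5, 8:0, 9:15, 10:0.
1 has the largest value, 37/2, making it the main broker — the node through which the most shortest paths run.

1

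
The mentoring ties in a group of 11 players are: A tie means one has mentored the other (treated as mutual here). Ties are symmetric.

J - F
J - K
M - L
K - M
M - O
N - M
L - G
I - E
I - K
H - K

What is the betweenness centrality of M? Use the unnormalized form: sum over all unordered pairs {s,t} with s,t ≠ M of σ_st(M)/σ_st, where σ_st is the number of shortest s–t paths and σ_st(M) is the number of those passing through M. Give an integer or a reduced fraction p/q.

29

Pairs whose geodesics pass through M — F–G: 1; F–L: 1; F–O: 1; F–N: 1; J–G: 1; J–L: 1; J–O: 1; J–N: 1; G–O: 1; G–E: 1; G–H: 1; G–K: 1; G–I: 1; G–N: 1 … (+15 more pairs).
All other pairs contribute 0.
Summing the contributions gives betweenness(M) = 29.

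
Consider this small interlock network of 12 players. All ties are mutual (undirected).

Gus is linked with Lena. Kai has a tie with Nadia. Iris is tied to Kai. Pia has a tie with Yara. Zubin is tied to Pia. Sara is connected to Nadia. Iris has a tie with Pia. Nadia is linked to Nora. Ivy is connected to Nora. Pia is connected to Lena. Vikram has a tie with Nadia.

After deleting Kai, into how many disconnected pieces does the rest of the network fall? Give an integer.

Without Kai, the remaining ties split the others into: {Gus, Iris, Lena, Pia, Yara, Zubin}; {Ivy, Nadia, Nora, Sara, Vikram}.
That's 2 separate components.

2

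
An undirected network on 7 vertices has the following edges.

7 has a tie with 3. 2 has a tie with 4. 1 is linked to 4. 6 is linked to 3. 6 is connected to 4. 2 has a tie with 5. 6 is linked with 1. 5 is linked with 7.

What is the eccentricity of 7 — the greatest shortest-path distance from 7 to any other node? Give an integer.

3

Distances from 7: 1:3, 2:2, 3:1, 4:3, 5:1, 6:2.
The largest is 3 (to 1 and 4), so the eccentricity of 7 is 3.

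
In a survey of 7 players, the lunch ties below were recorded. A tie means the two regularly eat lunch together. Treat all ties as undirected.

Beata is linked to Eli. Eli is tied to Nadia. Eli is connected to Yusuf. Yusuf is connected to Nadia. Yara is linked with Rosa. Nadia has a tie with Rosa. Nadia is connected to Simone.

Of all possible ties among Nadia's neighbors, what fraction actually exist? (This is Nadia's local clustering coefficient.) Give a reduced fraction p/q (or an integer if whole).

1/6

Nadia's neighbors: Eli, Rosa, Simone, and Yusuf (k = 4).
Possible neighbor pairs: C(4,2) = 6. Edges among them: Eli–Yusuf → e = 1.
Clustering(Nadia) = 1/6.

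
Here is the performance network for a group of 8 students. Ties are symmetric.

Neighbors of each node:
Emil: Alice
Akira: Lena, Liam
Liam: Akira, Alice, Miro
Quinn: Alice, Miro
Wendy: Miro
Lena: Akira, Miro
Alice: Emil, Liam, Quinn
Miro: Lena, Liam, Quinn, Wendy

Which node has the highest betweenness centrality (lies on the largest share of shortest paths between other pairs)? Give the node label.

Unnormalized betweenness of each node: Akira:7/6, Alice:41/6, Emil:0, Lena:4/3, Liam:7, Miro:10, Quinn:8/3, Wendy:0.
Miro has the largest value, 10, making it the main broker — the node through which the most shortest paths run.

Miro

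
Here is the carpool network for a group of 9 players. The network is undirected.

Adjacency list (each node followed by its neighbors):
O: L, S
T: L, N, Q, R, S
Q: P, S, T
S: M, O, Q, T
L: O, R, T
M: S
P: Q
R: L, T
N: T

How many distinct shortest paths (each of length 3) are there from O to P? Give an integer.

The shortest distance is 3, and the only length-3 path is O–S–Q–P. So there is exactly 1 shortest path.

1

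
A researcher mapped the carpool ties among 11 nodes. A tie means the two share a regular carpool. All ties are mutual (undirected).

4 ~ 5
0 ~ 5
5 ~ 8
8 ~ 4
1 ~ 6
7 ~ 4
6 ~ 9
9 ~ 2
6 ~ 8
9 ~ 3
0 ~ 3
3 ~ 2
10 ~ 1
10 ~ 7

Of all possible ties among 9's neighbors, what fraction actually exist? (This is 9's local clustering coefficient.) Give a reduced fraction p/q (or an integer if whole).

1/3

9's neighbors: 2, 3, and 6 (k = 3).
Possible neighbor pairs: C(3,2) = 3. Edges among them: 2–3 → e = 1.
Clustering(9) = 1/3.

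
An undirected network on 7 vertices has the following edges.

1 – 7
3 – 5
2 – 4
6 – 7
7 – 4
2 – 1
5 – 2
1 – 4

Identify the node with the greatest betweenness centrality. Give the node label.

Unnormalized betweenness of each node: 1:3, 2:8, 3:0, 4:3, 5:5, 6:0, 7:5.
2 has the largest value, 8, making it the main broker — the node through which the most shortest paths run.

2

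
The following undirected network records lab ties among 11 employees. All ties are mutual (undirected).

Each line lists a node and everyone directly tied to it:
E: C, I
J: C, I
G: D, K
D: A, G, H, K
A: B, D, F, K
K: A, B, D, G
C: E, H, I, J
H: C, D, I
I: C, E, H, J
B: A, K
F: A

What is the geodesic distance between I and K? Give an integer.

One shortest route is I – H – D – K, which uses 3 edges, and at distance 2 from I we only reach {D}, which does not include K. So d(I,K) = 3.

3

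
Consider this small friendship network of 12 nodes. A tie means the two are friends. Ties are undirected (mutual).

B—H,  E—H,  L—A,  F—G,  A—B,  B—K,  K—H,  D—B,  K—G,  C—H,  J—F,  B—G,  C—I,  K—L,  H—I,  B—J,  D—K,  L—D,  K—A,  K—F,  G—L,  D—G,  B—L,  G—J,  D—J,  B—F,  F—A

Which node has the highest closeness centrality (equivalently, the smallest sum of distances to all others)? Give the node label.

B

Farness (sum of distances to all others) for each node — A:21, B:14, C:26, D:20, E:27, F:20, G:19, H:17, I:26, J:21, K:15, L:20.
The smallest farness is 14, for B, so B has the highest closeness.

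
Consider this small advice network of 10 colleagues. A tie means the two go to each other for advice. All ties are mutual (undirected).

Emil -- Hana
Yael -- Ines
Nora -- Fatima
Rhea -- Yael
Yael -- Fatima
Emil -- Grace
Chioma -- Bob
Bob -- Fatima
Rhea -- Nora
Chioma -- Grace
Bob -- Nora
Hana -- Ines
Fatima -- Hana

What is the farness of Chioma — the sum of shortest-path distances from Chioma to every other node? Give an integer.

21

Distances from Chioma: Bob:1, Emil:2, Fatima:2, Grace:1, Hana:3, Ines:4, Nora:2, Rhea:3, Yael:3.
Sum = 1 + 2 + 2 + 1 + 3 + 4 + 2 + 3 + 3 = 21.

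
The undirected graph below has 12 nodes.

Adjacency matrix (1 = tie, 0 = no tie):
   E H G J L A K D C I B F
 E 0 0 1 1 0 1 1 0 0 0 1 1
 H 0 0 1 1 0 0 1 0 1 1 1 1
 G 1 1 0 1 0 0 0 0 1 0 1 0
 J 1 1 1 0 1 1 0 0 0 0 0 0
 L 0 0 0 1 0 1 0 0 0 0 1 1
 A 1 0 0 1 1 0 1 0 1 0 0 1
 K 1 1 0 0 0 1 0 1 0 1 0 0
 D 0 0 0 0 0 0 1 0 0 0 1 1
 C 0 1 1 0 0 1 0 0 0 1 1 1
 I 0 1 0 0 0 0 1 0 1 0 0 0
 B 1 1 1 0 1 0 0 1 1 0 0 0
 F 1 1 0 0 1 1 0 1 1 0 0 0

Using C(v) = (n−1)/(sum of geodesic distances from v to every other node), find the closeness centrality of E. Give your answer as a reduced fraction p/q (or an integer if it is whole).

11/16

Distances from E: A:1, B:1, C:2, D:2, F:1, G:1, H:2, I:2, J:1, K:1, L:2. Sum = 16.
n = 12, so closeness = 11/16.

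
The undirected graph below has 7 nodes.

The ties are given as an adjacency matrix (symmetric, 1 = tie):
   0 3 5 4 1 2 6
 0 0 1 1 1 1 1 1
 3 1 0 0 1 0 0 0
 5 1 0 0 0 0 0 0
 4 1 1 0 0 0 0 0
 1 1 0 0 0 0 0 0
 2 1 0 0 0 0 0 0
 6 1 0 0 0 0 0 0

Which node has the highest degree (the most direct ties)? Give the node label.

Degrees — 0:6, 1:1, 2:1, 3:2, 4:2, 5:1, 6:1.
The maximum is 6, attained only by 0.

0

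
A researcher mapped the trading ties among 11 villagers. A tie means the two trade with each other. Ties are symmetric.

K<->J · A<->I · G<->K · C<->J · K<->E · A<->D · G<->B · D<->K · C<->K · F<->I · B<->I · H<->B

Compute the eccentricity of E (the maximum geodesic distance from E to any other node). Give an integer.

5

Distances from E: A:3, B:3, C:2, D:2, F:5, G:2, H:4, I:4, J:2, K:1.
The largest is 5 (to F), so the eccentricity of E is 5.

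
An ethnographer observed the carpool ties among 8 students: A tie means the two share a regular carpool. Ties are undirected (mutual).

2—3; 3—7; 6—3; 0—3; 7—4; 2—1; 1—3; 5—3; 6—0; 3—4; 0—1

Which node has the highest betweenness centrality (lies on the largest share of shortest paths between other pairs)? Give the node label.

Unnormalized betweenness of each node: 0:1/2, 1:1/2, 2:0, 3:16, 4:0, 5:0, 6:0, 7:0.
3 has the largest value, 16, making it the main broker — the node through which the most shortest paths run.

3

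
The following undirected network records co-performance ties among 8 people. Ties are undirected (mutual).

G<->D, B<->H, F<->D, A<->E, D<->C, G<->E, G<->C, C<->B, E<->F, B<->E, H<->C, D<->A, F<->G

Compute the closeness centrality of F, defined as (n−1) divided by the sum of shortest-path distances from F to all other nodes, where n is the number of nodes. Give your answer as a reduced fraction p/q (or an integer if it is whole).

7/12

Distances from F: A:2, B:2, C:2, D:1, E:1, G:1, H:3. Sum = 12.
n = 8, so closeness = 7/12.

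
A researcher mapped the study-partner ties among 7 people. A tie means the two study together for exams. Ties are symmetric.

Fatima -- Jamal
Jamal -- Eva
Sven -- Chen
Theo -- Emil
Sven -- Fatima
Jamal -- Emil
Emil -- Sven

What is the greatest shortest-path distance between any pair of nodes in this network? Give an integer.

4

Eccentricity of each node (its greatest distance to any other): Chen:4, Emil:2, Eva:4, Fatima:3, Jamal:3, Sven:3, Theo:3.
The maximum eccentricity is 4, realized for instance by the pair Eva–Chen via Eva – Jamal – Fatima – Sven – Chen. So the diameter is 4.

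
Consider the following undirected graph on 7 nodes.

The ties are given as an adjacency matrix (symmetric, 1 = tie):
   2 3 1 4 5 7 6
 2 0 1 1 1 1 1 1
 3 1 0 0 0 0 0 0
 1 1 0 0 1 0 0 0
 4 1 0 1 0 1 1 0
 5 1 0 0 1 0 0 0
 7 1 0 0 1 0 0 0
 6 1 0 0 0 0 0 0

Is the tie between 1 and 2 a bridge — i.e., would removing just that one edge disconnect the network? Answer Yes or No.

Even without that edge, 1 still reaches 2 via 1 – 4 – 2, so the network stays connected. Not a bridge.

No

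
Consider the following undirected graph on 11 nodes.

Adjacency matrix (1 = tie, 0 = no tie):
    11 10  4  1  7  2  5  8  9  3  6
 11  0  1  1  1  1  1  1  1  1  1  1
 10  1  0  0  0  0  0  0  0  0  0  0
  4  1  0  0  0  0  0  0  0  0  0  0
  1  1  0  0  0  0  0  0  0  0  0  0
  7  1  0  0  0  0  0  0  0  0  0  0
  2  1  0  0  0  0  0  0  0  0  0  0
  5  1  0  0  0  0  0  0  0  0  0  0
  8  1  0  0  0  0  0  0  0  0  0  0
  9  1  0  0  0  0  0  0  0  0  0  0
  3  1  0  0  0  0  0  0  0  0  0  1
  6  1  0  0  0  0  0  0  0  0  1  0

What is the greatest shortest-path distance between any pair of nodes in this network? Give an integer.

2

Eccentricity of each node (its greatest distance to any other): 1:2, 2:2, 3:2, 4:2, 5:2, 6:2, 7:2, 8:2, 9:2, 10:2, 11:1.
The maximum eccentricity is 2, realized for instance by the pair 10–4 via 10 – 11 – 4. So the diameter is 2.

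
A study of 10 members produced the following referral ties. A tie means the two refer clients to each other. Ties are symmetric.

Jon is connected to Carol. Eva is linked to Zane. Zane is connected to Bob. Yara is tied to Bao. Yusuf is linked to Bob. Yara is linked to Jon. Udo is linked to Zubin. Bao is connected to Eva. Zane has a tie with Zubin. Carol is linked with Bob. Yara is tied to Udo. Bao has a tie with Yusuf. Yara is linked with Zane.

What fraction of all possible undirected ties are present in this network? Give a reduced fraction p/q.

There are 13 edges and 10 nodes, so the maximum possible is C(10,2) = 45.
Density = 13/45.

13/45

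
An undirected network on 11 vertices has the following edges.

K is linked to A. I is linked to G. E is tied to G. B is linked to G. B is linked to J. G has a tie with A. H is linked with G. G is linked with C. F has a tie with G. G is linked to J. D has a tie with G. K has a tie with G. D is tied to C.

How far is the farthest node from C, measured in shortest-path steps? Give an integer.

Distances from C: A:2, B:2, D:1, E:2, F:2, G:1, H:2, I:2, J:2, K:2.
The largest is 2 (to F, I, K, E, H, A, B, and J), so the eccentricity of C is 2.

2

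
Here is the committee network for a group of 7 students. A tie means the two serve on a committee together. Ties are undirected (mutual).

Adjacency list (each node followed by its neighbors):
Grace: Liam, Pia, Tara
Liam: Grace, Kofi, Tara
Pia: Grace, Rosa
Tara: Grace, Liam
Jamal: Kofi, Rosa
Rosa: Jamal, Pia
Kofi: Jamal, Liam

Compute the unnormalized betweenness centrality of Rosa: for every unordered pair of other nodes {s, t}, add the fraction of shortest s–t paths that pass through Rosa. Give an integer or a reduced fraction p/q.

Pairs whose geodesics pass through Rosa — Grace–Jamal: 1/2; Pia–Jamal: 1; Pia–Kofi: 1/2.
All other pairs contribute 0.
Summing the contributions gives betweenness(Rosa) = 2.

2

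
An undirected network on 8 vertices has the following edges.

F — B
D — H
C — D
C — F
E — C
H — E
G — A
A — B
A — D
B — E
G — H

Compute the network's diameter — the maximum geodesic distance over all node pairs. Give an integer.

3

Eccentricity of each node (its greatest distance to any other): A:2, B:2, C:3, D:2, E:2, F:3, G:3, H:3.
The maximum eccentricity is 3, realized for instance by the pair G–C via G – A – D – C. So the diameter is 3.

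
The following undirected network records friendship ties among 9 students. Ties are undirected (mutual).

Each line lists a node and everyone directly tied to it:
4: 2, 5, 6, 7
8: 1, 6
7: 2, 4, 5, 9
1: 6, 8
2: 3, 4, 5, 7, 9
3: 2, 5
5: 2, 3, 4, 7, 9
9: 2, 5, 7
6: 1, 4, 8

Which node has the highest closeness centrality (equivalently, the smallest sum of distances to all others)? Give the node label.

4

Farness (sum of distances to all others) for each node — 1:21, 2:13, 3:19, 4:12, 5:13, 6:15, 7:14, 8:21, 9:18.
The smallest farness is 12, for 4, so 4 has the highest closeness.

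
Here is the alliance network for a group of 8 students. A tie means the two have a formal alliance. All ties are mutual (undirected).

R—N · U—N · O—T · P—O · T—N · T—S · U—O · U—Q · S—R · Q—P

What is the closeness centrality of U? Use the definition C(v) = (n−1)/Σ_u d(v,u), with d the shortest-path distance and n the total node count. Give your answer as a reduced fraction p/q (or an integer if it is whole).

Distances from U: N:1, O:1, P:2, Q:1, R:2, S:3, T:2. Sum = 12.
n = 8, so closeness = 7/12.

7/12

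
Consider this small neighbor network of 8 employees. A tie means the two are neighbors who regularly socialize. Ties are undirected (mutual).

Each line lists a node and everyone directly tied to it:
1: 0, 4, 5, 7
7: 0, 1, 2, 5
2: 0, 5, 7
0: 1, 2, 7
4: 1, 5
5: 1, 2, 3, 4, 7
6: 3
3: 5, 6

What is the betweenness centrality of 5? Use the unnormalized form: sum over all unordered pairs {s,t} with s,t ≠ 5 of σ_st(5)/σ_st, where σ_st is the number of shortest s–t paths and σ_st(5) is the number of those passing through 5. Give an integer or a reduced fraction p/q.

Pairs whose geodesics pass through 5 — 0–3: 3/3; 0–6: 3/3; 7–4: 1/2; 7–3: 1; 7–6: 1; 1–2: 1/3; 1–3: 1; 1–6: 1; 4–2: 1; 4–3: 1; 4–6: 1; 2–3: 1; 2–6: 1.
All other pairs contribute 0.
Summing the contributions gives betweenness(5) = 71/6.

71/6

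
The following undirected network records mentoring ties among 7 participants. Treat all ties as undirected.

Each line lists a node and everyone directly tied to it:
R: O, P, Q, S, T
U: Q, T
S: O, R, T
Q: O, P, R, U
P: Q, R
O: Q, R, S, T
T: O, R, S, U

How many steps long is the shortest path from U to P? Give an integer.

One shortest route is U – Q – P, which uses 2 edges, and U and P are not directly tied, so nothing shorter exists. So d(U,P) = 2.

2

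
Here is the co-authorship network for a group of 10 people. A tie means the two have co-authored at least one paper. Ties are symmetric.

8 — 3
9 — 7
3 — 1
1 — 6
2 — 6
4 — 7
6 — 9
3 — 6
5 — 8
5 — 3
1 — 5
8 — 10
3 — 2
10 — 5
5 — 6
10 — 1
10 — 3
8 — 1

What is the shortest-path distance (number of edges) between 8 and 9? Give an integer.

One shortest route is 8 – 1 – 6 – 9, which uses 3 edges, and at distance 2 from 8 we only reach {2, 6}, which does not include 9. So d(8,9) = 3.

3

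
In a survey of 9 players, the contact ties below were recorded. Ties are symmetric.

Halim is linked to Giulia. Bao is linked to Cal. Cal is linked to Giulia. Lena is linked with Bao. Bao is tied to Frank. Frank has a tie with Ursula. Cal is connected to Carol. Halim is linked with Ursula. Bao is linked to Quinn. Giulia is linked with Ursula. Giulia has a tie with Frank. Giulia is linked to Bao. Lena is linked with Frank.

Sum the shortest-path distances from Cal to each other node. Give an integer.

13

Distances from Cal: Bao:1, Carol:1, Frank:2, Giulia:1, Halim:2, Lena:2, Quinn:2, Ursula:2.
Sum = 1 + 1 + 2 + 1 + 2 + 2 + 2 + 2 = 13.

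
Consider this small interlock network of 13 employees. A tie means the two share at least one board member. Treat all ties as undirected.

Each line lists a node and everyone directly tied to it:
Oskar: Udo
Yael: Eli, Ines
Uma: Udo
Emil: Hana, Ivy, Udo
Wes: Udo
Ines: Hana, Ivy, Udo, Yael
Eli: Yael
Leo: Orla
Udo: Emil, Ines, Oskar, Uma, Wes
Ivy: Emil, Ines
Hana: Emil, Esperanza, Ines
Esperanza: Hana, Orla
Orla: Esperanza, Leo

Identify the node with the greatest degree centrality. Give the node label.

Udo

Degrees — Eli:1, Emil:3, Esperanza:2, Hana:3, Ines:4, Ivy:2, Leo:1, Orla:2, Oskar:1, Udo:5, Uma:1, Wes:1, Yael:2.
The maximum is 5, attained only by Udo.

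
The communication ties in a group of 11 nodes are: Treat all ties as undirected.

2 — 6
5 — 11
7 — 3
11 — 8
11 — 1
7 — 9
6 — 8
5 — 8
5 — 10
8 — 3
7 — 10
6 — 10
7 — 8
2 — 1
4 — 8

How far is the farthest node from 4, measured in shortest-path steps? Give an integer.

Distances from 4: 1:3, 2:3, 3:2, 5:2, 6:2, 7:2, 8:1, 9:3, 10:3, 11:2.
The largest is 3 (to 2, 10, 1, and 9), so the eccentricity of 4 is 3.

3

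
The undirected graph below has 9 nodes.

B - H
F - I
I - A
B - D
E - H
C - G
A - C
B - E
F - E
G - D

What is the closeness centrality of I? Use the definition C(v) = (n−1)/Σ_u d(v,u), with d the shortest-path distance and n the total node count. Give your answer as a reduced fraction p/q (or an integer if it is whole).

8/19

Distances from I: A:1, B:3, C:2, D:4, E:2, F:1, G:3, H:3. Sum = 19.
n = 9, so closeness = 8/19.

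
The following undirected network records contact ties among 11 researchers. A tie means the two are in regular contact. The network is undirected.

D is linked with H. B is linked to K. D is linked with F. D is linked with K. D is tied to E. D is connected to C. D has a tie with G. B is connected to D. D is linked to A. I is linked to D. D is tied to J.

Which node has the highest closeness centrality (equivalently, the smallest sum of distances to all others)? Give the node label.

Farness (sum of distances to all others) for each node — A:19, B:18, C:19, D:10, E:19, F:19, G:19, H:19, I:19, J:19, K:18.
The smallest farness is 10, for D, so D has the highest closeness.

D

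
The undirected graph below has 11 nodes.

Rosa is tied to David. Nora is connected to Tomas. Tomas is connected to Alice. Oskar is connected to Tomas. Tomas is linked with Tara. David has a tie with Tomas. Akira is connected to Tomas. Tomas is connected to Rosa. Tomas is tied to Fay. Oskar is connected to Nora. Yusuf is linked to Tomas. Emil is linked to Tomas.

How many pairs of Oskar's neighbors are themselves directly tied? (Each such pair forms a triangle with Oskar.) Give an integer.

1

Oskar's neighbors: Nora and Tomas.
Neighbor pairs that are themselves tied: Oskar–Nora–Tomas. Each forms one triangle with Oskar, for 1 in total.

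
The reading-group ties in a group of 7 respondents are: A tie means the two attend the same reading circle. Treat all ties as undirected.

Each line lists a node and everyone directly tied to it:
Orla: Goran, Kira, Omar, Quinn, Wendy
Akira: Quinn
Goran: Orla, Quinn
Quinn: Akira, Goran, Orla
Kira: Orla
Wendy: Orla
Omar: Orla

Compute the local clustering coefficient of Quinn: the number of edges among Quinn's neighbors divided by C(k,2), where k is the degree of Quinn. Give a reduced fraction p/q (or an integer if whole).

1/3

Quinn's neighbors: Akira, Goran, and Orla (k = 3).
Possible neighbor pairs: C(3,2) = 3. Edges among them: Goran–Orla → e = 1.
Clustering(Quinn) = 1/3.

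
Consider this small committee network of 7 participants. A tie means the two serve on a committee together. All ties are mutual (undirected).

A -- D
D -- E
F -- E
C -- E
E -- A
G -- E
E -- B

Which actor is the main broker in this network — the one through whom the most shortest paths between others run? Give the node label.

E

Unnormalized betweenness of each node: A:0, B:0, C:0, D:0, E:14, F:0, G:0.
E has the largest value, 14, making it the main broker — the node through which the most shortest paths run.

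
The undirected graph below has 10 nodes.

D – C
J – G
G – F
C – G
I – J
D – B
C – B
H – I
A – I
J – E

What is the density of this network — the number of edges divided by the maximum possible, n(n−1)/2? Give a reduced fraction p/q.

There are 10 edges and 10 nodes, so the maximum possible is C(10,2) = 45.
Density = 10/45 = 2/9.

2/9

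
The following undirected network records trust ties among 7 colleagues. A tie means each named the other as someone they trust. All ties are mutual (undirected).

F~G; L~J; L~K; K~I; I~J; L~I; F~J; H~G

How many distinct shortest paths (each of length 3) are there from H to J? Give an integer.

1

The shortest distance is 3, and the only length-3 path is H–G–F–J. So there is exactly 1 shortest path.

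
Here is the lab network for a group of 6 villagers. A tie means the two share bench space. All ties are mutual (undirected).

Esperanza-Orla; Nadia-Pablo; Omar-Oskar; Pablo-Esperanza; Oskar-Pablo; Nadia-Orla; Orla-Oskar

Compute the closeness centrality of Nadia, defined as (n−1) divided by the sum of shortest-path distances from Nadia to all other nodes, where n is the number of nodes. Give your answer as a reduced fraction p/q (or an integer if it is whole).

Distances from Nadia: Esperanza:2, Omar:3, Orla:1, Oskar:2, Pablo:1. Sum = 9.
n = 6, so closeness = 5/9.

5/9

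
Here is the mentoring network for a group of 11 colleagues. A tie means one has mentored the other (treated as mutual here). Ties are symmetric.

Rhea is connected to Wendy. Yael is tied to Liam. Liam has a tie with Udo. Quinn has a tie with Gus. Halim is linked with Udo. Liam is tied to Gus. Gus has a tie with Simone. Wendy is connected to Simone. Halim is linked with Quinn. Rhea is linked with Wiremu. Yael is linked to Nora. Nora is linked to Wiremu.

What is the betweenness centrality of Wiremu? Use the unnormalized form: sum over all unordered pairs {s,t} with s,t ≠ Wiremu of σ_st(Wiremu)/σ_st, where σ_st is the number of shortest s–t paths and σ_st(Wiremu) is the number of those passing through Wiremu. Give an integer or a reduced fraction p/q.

Pairs whose geodesics pass through Wiremu — Udo–Rhea: 1/2; Liam–Rhea: 1/2; Yael–Rhea: 1; Yael–Wendy: 1/2; Nora–Rhea: 1; Nora–Wendy: 1; Nora–Simone: 1/2.
All other pairs contribute 0.
Summing the contributions gives betweenness(Wiremu) = 5.

5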